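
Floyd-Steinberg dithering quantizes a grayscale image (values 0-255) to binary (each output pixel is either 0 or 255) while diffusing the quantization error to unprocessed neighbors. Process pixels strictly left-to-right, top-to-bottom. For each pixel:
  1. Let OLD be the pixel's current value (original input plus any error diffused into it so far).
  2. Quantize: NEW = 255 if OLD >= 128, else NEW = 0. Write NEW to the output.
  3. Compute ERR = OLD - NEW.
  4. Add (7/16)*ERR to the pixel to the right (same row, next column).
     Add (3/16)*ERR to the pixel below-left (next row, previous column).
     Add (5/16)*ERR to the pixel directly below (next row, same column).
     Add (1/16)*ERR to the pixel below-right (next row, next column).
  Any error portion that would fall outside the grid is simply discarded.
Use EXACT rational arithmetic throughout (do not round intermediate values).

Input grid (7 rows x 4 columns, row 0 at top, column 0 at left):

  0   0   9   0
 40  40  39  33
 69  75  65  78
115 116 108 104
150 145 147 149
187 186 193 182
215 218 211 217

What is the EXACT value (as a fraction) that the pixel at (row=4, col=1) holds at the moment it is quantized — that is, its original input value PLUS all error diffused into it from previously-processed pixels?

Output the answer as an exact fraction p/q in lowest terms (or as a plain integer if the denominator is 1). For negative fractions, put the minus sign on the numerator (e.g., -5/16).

(0,0): OLD=0 → NEW=0, ERR=0
(0,1): OLD=0 → NEW=0, ERR=0
(0,2): OLD=9 → NEW=0, ERR=9
(0,3): OLD=63/16 → NEW=0, ERR=63/16
(1,0): OLD=40 → NEW=0, ERR=40
(1,1): OLD=947/16 → NEW=0, ERR=947/16
(1,2): OLD=8761/128 → NEW=0, ERR=8761/128
(1,3): OLD=132583/2048 → NEW=0, ERR=132583/2048
(2,0): OLD=23705/256 → NEW=0, ERR=23705/256
(2,1): OLD=611701/4096 → NEW=255, ERR=-432779/4096
(2,2): OLD=3670077/65536 → NEW=0, ERR=3670077/65536
(2,3): OLD=133178379/1048576 → NEW=0, ERR=133178379/1048576
(3,0): OLD=8134703/65536 → NEW=0, ERR=8134703/65536
(3,1): OLD=10064633/65536 → NEW=255, ERR=-6647047/65536
(3,2): OLD=1649819937/16777216 → NEW=0, ERR=1649819937/16777216
(3,3): OLD=51059837015/268435456 → NEW=255, ERR=-17391204265/268435456
(4,0): OLD=89009387/524288 → NEW=255, ERR=-44684053/524288
(4,1): OLD=27437636867/268435456 → NEW=0, ERR=27437636867/268435456
Target (4,1): original=145, with diffused error = 27437636867/268435456

Answer: 27437636867/268435456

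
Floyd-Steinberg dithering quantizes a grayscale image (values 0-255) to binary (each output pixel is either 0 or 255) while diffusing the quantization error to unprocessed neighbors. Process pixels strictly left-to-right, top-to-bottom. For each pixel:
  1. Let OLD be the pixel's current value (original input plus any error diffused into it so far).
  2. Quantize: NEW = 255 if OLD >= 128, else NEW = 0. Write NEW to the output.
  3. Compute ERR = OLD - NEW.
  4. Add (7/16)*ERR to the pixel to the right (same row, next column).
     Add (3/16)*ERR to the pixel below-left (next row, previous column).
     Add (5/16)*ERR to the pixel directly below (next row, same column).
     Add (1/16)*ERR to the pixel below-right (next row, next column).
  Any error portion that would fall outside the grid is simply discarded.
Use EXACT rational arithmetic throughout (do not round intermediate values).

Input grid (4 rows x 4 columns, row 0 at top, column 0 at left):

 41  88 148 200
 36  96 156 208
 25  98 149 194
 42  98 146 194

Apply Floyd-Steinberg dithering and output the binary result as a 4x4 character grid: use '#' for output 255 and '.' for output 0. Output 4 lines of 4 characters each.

Answer: ..##
.#.#
..##
.#.#

Derivation:
(0,0): OLD=41 → NEW=0, ERR=41
(0,1): OLD=1695/16 → NEW=0, ERR=1695/16
(0,2): OLD=49753/256 → NEW=255, ERR=-15527/256
(0,3): OLD=710511/4096 → NEW=255, ERR=-333969/4096
(1,0): OLD=17581/256 → NEW=0, ERR=17581/256
(1,1): OLD=307899/2048 → NEW=255, ERR=-214341/2048
(1,2): OLD=5412695/65536 → NEW=0, ERR=5412695/65536
(1,3): OLD=225300241/1048576 → NEW=255, ERR=-42086639/1048576
(2,0): OLD=879417/32768 → NEW=0, ERR=879417/32768
(2,1): OLD=101516547/1048576 → NEW=0, ERR=101516547/1048576
(2,2): OLD=425929263/2097152 → NEW=255, ERR=-108844497/2097152
(2,3): OLD=5499988179/33554432 → NEW=255, ERR=-3056391981/33554432
(3,0): OLD=1149899433/16777216 → NEW=0, ERR=1149899433/16777216
(3,1): OLD=40315288055/268435456 → NEW=255, ERR=-28135753225/268435456
(3,2): OLD=313089303049/4294967296 → NEW=0, ERR=313089303049/4294967296
(3,3): OLD=13344199210431/68719476736 → NEW=255, ERR=-4179267357249/68719476736
Row 0: ..##
Row 1: .#.#
Row 2: ..##
Row 3: .#.#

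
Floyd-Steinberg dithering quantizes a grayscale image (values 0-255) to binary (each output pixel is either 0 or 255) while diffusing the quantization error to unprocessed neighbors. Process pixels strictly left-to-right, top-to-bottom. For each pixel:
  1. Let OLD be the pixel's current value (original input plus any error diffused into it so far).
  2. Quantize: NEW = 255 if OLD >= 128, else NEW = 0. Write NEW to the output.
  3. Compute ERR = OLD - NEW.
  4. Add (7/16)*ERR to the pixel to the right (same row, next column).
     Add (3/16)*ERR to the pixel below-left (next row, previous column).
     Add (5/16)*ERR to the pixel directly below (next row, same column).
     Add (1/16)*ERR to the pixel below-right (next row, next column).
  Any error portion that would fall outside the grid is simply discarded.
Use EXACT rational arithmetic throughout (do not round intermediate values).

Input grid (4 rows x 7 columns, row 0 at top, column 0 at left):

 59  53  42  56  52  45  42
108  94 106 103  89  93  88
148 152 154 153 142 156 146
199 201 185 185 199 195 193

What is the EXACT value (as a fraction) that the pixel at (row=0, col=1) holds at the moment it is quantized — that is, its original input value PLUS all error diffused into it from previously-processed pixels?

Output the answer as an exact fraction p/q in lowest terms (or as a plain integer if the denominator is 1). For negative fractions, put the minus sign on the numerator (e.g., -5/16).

Answer: 1261/16

Derivation:
(0,0): OLD=59 → NEW=0, ERR=59
(0,1): OLD=1261/16 → NEW=0, ERR=1261/16
Target (0,1): original=53, with diffused error = 1261/16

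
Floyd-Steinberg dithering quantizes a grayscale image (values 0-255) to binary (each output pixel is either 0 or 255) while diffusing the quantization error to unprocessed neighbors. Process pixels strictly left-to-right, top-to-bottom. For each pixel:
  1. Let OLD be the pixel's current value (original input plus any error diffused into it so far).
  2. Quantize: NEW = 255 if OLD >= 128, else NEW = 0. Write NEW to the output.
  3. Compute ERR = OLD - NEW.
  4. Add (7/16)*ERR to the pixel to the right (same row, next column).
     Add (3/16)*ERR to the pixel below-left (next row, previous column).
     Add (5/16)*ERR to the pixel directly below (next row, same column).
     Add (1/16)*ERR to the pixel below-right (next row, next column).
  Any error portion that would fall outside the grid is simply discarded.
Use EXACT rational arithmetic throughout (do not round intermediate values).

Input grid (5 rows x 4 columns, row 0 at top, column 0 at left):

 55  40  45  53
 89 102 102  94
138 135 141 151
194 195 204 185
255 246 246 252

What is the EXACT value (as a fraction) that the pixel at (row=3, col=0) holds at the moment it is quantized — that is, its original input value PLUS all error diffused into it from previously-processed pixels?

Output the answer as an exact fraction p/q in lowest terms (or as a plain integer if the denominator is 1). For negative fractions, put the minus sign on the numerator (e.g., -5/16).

(0,0): OLD=55 → NEW=0, ERR=55
(0,1): OLD=1025/16 → NEW=0, ERR=1025/16
(0,2): OLD=18695/256 → NEW=0, ERR=18695/256
(0,3): OLD=347953/4096 → NEW=0, ERR=347953/4096
(1,0): OLD=30259/256 → NEW=0, ERR=30259/256
(1,1): OLD=390885/2048 → NEW=255, ERR=-131355/2048
(1,2): OLD=7647561/65536 → NEW=0, ERR=7647561/65536
(1,3): OLD=184721231/1048576 → NEW=255, ERR=-82665649/1048576
(2,0): OLD=5338279/32768 → NEW=255, ERR=-3017561/32768
(2,1): OLD=108984093/1048576 → NEW=0, ERR=108984093/1048576
(2,2): OLD=428128785/2097152 → NEW=255, ERR=-106644975/2097152
(2,3): OLD=3738269869/33554432 → NEW=0, ERR=3738269869/33554432
(3,0): OLD=3098922423/16777216 → NEW=255, ERR=-1179267657/16777216
Target (3,0): original=194, with diffused error = 3098922423/16777216

Answer: 3098922423/16777216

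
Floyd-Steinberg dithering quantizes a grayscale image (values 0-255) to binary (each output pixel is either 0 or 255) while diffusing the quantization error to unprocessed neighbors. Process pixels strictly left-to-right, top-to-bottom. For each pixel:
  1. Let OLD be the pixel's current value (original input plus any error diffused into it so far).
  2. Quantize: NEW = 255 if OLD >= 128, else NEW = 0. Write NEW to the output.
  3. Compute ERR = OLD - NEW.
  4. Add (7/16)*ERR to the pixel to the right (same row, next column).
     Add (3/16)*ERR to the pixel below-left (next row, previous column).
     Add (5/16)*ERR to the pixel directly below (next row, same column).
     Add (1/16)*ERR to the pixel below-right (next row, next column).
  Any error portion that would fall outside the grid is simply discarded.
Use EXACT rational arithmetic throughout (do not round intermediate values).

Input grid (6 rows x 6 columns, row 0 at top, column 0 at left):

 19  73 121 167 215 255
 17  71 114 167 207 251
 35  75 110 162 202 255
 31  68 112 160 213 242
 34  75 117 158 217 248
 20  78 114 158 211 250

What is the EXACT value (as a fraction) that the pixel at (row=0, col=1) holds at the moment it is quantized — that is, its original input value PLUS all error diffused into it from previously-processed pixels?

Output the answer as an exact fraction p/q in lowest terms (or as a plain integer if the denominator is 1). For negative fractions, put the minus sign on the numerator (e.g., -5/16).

(0,0): OLD=19 → NEW=0, ERR=19
(0,1): OLD=1301/16 → NEW=0, ERR=1301/16
Target (0,1): original=73, with diffused error = 1301/16

Answer: 1301/16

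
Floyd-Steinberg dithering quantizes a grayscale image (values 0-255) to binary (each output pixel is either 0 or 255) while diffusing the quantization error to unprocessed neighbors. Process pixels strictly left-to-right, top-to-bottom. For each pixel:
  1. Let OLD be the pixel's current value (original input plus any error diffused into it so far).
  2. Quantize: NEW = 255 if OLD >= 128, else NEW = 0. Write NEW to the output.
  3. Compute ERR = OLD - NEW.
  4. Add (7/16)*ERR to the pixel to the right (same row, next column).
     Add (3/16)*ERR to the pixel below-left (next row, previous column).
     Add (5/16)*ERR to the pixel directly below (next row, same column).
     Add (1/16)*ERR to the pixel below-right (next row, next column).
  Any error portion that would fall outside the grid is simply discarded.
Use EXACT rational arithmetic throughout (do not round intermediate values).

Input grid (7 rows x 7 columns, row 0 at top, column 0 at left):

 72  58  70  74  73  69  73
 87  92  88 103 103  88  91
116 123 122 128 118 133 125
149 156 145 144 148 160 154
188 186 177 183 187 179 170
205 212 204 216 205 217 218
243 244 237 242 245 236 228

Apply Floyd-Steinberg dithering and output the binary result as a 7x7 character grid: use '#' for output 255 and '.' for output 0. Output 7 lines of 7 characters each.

(0,0): OLD=72 → NEW=0, ERR=72
(0,1): OLD=179/2 → NEW=0, ERR=179/2
(0,2): OLD=3493/32 → NEW=0, ERR=3493/32
(0,3): OLD=62339/512 → NEW=0, ERR=62339/512
(0,4): OLD=1034389/8192 → NEW=0, ERR=1034389/8192
(0,5): OLD=16284691/131072 → NEW=0, ERR=16284691/131072
(0,6): OLD=267084933/2097152 → NEW=0, ERR=267084933/2097152
(1,0): OLD=4041/32 → NEW=0, ERR=4041/32
(1,1): OLD=51247/256 → NEW=255, ERR=-14033/256
(1,2): OLD=1036715/8192 → NEW=0, ERR=1036715/8192
(1,3): OLD=7435479/32768 → NEW=255, ERR=-920361/32768
(1,4): OLD=337800525/2097152 → NEW=255, ERR=-196973235/2097152
(1,5): OLD=1971405517/16777216 → NEW=0, ERR=1971405517/16777216
(1,6): OLD=50995302883/268435456 → NEW=255, ERR=-17455738397/268435456
(2,0): OLD=594677/4096 → NEW=255, ERR=-449803/4096
(2,1): OLD=11723975/131072 → NEW=0, ERR=11723975/131072
(2,2): OLD=402628341/2097152 → NEW=255, ERR=-132145419/2097152
(2,3): OLD=1374956589/16777216 → NEW=0, ERR=1374956589/16777216
(2,4): OLD=19432071125/134217728 → NEW=255, ERR=-14793449515/134217728
(2,5): OLD=444255009247/4294967296 → NEW=0, ERR=444255009247/4294967296
(2,6): OLD=10807940397321/68719476736 → NEW=255, ERR=-6715526170359/68719476736
(3,0): OLD=275679093/2097152 → NEW=255, ERR=-259094667/2097152
(3,1): OLD=1866005665/16777216 → NEW=0, ERR=1866005665/16777216
(3,2): OLD=26162451291/134217728 → NEW=255, ERR=-8063069349/134217728
(3,3): OLD=63739192017/536870912 → NEW=0, ERR=63739192017/536870912
(3,4): OLD=13057679302005/68719476736 → NEW=255, ERR=-4465787265675/68719476736
(3,5): OLD=76240462830719/549755813888 → NEW=255, ERR=-63947269710721/549755813888
(3,6): OLD=695211031814241/8796093022208 → NEW=0, ERR=695211031814241/8796093022208
(4,0): OLD=45700096043/268435456 → NEW=255, ERR=-22750945237/268435456
(4,1): OLD=707345220127/4294967296 → NEW=255, ERR=-387871440353/4294967296
(4,2): OLD=10165594262609/68719476736 → NEW=255, ERR=-7357872305071/68719476736
(4,3): OLD=86486475667339/549755813888 → NEW=255, ERR=-53701256874101/549755813888
(4,4): OLD=481878114950217/4398046511104 → NEW=0, ERR=481878114950217/4398046511104
(4,5): OLD=28336534773485393/140737488355328 → NEW=255, ERR=-7551524757123247/140737488355328
(4,6): OLD=369191676525824135/2251799813685248 → NEW=255, ERR=-205017275963914105/2251799813685248
(5,0): OLD=11103802790861/68719476736 → NEW=255, ERR=-6419663776819/68719476736
(5,1): OLD=64615622263327/549755813888 → NEW=0, ERR=64615622263327/549755813888
(5,2): OLD=870823062591697/4398046511104 → NEW=255, ERR=-250678797739823/4398046511104
(5,3): OLD=6135788700279365/35184372088832 → NEW=255, ERR=-2836226182372795/35184372088832
(5,4): OLD=422903031059932703/2251799813685248 → NEW=255, ERR=-151305921429805537/2251799813685248
(5,5): OLD=2893327644749725663/18014398509481984 → NEW=255, ERR=-1700343975168180257/18014398509481984
(5,6): OLD=41764527967427558577/288230376151711744 → NEW=255, ERR=-31734217951258936143/288230376151711744
(6,0): OLD=2074510920113765/8796093022208 → NEW=255, ERR=-168492800549275/8796093022208
(6,1): OLD=36003957586049497/140737488355328 → NEW=255, ERR=115898055440857/140737488355328
(6,2): OLD=476886119704056267/2251799813685248 → NEW=255, ERR=-97322832785681973/2251799813685248
(6,3): OLD=3273925680999003029/18014398509481984 → NEW=255, ERR=-1319745938918902891/18014398509481984
(6,4): OLD=6096600499583177969/36028797018963968 → NEW=255, ERR=-3090742740252633871/36028797018963968
(6,5): OLD=664678977084469710843/4611686018427387904 → NEW=255, ERR=-511300957614514204677/4611686018427387904
(6,6): OLD=10270298398177742603821/73786976294838206464 → NEW=255, ERR=-8545380557006000044499/73786976294838206464
Row 0: .......
Row 1: .#.##.#
Row 2: #.#.#.#
Row 3: #.#.##.
Row 4: ####.##
Row 5: #.#####
Row 6: #######

Answer: .......
.#.##.#
#.#.#.#
#.#.##.
####.##
#.#####
#######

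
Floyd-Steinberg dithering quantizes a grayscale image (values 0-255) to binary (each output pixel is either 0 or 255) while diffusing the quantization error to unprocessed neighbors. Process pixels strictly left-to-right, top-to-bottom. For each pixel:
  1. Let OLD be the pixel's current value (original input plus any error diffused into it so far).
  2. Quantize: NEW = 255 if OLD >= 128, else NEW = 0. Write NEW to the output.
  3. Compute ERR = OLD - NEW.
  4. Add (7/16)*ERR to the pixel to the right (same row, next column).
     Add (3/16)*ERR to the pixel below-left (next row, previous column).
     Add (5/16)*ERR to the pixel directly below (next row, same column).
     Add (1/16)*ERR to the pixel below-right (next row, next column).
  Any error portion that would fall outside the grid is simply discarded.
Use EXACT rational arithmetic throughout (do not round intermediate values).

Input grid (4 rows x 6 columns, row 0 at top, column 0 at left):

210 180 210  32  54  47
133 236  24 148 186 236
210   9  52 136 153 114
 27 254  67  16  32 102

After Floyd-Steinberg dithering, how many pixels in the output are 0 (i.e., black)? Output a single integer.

Answer: 13

Derivation:
(0,0): OLD=210 → NEW=255, ERR=-45
(0,1): OLD=2565/16 → NEW=255, ERR=-1515/16
(0,2): OLD=43155/256 → NEW=255, ERR=-22125/256
(0,3): OLD=-23803/4096 → NEW=0, ERR=-23803/4096
(0,4): OLD=3372323/65536 → NEW=0, ERR=3372323/65536
(0,5): OLD=72889333/1048576 → NEW=0, ERR=72889333/1048576
(1,0): OLD=25903/256 → NEW=0, ERR=25903/256
(1,1): OLD=474441/2048 → NEW=255, ERR=-47799/2048
(1,2): OLD=-1325571/65536 → NEW=0, ERR=-1325571/65536
(1,3): OLD=37114745/262144 → NEW=255, ERR=-29731975/262144
(1,4): OLD=2770427147/16777216 → NEW=255, ERR=-1507762933/16777216
(1,5): OLD=59490888413/268435456 → NEW=255, ERR=-8960152867/268435456
(2,0): OLD=7774003/32768 → NEW=255, ERR=-581837/32768
(2,1): OLD=-3701919/1048576 → NEW=0, ERR=-3701919/1048576
(2,2): OLD=359199331/16777216 → NEW=0, ERR=359199331/16777216
(2,3): OLD=12322375179/134217728 → NEW=0, ERR=12322375179/134217728
(2,4): OLD=651696213153/4294967296 → NEW=255, ERR=-443520447327/4294967296
(2,5): OLD=3626577676407/68719476736 → NEW=0, ERR=3626577676407/68719476736
(3,0): OLD=348785155/16777216 → NEW=0, ERR=348785155/16777216
(3,1): OLD=35553822919/134217728 → NEW=255, ERR=1328302279/134217728
(3,2): OLD=102020386757/1073741824 → NEW=0, ERR=102020386757/1073741824
(3,3): OLD=4689056172367/68719476736 → NEW=0, ERR=4689056172367/68719476736
(3,4): OLD=24857459315055/549755813888 → NEW=0, ERR=24857459315055/549755813888
(3,5): OLD=1159496193269025/8796093022208 → NEW=255, ERR=-1083507527394015/8796093022208
Output grid:
  Row 0: ###...  (3 black, running=3)
  Row 1: .#.###  (2 black, running=5)
  Row 2: #...#.  (4 black, running=9)
  Row 3: .#...#  (4 black, running=13)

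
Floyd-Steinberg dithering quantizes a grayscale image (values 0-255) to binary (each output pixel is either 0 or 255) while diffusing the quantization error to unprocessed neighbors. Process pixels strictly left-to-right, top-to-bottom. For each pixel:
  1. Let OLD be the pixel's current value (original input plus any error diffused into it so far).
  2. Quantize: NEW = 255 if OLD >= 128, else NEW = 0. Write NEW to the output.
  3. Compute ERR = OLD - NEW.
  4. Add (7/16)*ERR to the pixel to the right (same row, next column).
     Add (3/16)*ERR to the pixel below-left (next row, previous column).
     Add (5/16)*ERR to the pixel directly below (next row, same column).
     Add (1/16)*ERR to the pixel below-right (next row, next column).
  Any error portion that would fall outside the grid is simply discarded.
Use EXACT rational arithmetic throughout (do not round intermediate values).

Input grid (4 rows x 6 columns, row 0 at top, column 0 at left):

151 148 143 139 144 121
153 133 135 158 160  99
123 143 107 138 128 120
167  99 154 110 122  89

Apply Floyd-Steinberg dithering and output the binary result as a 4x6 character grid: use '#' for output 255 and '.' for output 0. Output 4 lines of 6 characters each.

Answer: #.#.#.
#.##.#
.#.#.#
#.#.#.

Derivation:
(0,0): OLD=151 → NEW=255, ERR=-104
(0,1): OLD=205/2 → NEW=0, ERR=205/2
(0,2): OLD=6011/32 → NEW=255, ERR=-2149/32
(0,3): OLD=56125/512 → NEW=0, ERR=56125/512
(0,4): OLD=1572523/8192 → NEW=255, ERR=-516437/8192
(0,5): OLD=12244653/131072 → NEW=0, ERR=12244653/131072
(1,0): OLD=4471/32 → NEW=255, ERR=-3689/32
(1,1): OLD=24449/256 → NEW=0, ERR=24449/256
(1,2): OLD=1497141/8192 → NEW=255, ERR=-591819/8192
(1,3): OLD=4739297/32768 → NEW=255, ERR=-3616543/32768
(1,4): OLD=244068115/2097152 → NEW=0, ERR=244068115/2097152
(1,5): OLD=5877729941/33554432 → NEW=255, ERR=-2678650219/33554432
(2,0): OLD=429595/4096 → NEW=0, ERR=429595/4096
(2,1): OLD=25949625/131072 → NEW=255, ERR=-7473735/131072
(2,2): OLD=93852971/2097152 → NEW=0, ERR=93852971/2097152
(2,3): OLD=2355443667/16777216 → NEW=255, ERR=-1922746413/16777216
(2,4): OLD=49587185465/536870912 → NEW=0, ERR=49587185465/536870912
(2,5): OLD=1226091869215/8589934592 → NEW=255, ERR=-964341451745/8589934592
(3,0): OLD=396538379/2097152 → NEW=255, ERR=-138235381/2097152
(3,1): OLD=1128926927/16777216 → NEW=0, ERR=1128926927/16777216
(3,2): OLD=23135395117/134217728 → NEW=255, ERR=-11090125523/134217728
(3,3): OLD=499517781367/8589934592 → NEW=0, ERR=499517781367/8589934592
(3,4): OLD=10176840555831/68719476736 → NEW=255, ERR=-7346626011849/68719476736
(3,5): OLD=14203654458841/1099511627776 → NEW=0, ERR=14203654458841/1099511627776
Row 0: #.#.#.
Row 1: #.##.#
Row 2: .#.#.#
Row 3: #.#.#.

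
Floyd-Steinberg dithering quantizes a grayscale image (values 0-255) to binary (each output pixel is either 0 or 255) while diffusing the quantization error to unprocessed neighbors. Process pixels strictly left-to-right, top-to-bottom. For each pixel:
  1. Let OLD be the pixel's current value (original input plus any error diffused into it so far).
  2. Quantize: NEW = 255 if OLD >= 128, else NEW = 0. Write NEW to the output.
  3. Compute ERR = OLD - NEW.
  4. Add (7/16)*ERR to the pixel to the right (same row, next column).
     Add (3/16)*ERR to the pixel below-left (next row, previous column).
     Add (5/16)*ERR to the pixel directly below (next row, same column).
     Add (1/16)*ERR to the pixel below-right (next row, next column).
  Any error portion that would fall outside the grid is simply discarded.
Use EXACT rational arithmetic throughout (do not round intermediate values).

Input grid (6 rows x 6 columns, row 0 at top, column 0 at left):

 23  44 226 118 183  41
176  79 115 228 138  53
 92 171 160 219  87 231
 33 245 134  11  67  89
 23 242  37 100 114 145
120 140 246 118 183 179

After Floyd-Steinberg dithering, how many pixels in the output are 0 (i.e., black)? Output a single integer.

(0,0): OLD=23 → NEW=0, ERR=23
(0,1): OLD=865/16 → NEW=0, ERR=865/16
(0,2): OLD=63911/256 → NEW=255, ERR=-1369/256
(0,3): OLD=473745/4096 → NEW=0, ERR=473745/4096
(0,4): OLD=15309303/65536 → NEW=255, ERR=-1402377/65536
(0,5): OLD=33174977/1048576 → NEW=0, ERR=33174977/1048576
(1,0): OLD=49491/256 → NEW=255, ERR=-15789/256
(1,1): OLD=142021/2048 → NEW=0, ERR=142021/2048
(1,2): OLD=11058089/65536 → NEW=255, ERR=-5653591/65536
(1,3): OLD=58210549/262144 → NEW=255, ERR=-8636171/262144
(1,4): OLD=2182056511/16777216 → NEW=255, ERR=-2096133569/16777216
(1,5): OLD=1849133833/268435456 → NEW=0, ERR=1849133833/268435456
(2,0): OLD=2809159/32768 → NEW=0, ERR=2809159/32768
(2,1): OLD=220355325/1048576 → NEW=255, ERR=-47031555/1048576
(2,2): OLD=1871927095/16777216 → NEW=0, ERR=1871927095/16777216
(2,3): OLD=30695779903/134217728 → NEW=255, ERR=-3529740737/134217728
(2,4): OLD=153259061309/4294967296 → NEW=0, ERR=153259061309/4294967296
(2,5): OLD=16558333068155/68719476736 → NEW=255, ERR=-965133499525/68719476736
(3,0): OLD=862018903/16777216 → NEW=0, ERR=862018903/16777216
(3,1): OLD=37546182667/134217728 → NEW=255, ERR=3320662027/134217728
(3,2): OLD=184637632785/1073741824 → NEW=255, ERR=-89166532335/1073741824
(3,3): OLD=-1366516658957/68719476736 → NEW=0, ERR=-1366516658957/68719476736
(3,4): OLD=35829879798547/549755813888 → NEW=0, ERR=35829879798547/549755813888
(3,5): OLD=1014673257432893/8796093022208 → NEW=0, ERR=1014673257432893/8796093022208
(4,0): OLD=93834866105/2147483648 → NEW=0, ERR=93834866105/2147483648
(4,1): OLD=8812892935525/34359738368 → NEW=255, ERR=51159651685/34359738368
(4,2): OLD=10465503985055/1099511627776 → NEW=0, ERR=10465503985055/1099511627776
(4,3): OLD=1846828549300667/17592186044416 → NEW=0, ERR=1846828549300667/17592186044416
(4,4): OLD=56486939237791339/281474976710656 → NEW=255, ERR=-15289179823425941/281474976710656
(4,5): OLD=726690306850859277/4503599627370496 → NEW=255, ERR=-421727598128617203/4503599627370496
(5,0): OLD=73630965910015/549755813888 → NEW=255, ERR=-66556766631425/549755813888
(5,1): OLD=1618736821048815/17592186044416 → NEW=0, ERR=1618736821048815/17592186044416
(5,2): OLD=43488960863266101/140737488355328 → NEW=255, ERR=7600901332657461/140737488355328
(5,3): OLD=742395288180872599/4503599627370496 → NEW=255, ERR=-406022616798603881/4503599627370496
(5,4): OLD=1041106539963953623/9007199254740992 → NEW=0, ERR=1041106539963953623/9007199254740992
(5,5): OLD=28377834709690074307/144115188075855872 → NEW=255, ERR=-8371538249653173053/144115188075855872
Output grid:
  Row 0: ..#.#.  (4 black, running=4)
  Row 1: #.###.  (2 black, running=6)
  Row 2: .#.#.#  (3 black, running=9)
  Row 3: .##...  (4 black, running=13)
  Row 4: .#..##  (3 black, running=16)
  Row 5: #.##.#  (2 black, running=18)

Answer: 18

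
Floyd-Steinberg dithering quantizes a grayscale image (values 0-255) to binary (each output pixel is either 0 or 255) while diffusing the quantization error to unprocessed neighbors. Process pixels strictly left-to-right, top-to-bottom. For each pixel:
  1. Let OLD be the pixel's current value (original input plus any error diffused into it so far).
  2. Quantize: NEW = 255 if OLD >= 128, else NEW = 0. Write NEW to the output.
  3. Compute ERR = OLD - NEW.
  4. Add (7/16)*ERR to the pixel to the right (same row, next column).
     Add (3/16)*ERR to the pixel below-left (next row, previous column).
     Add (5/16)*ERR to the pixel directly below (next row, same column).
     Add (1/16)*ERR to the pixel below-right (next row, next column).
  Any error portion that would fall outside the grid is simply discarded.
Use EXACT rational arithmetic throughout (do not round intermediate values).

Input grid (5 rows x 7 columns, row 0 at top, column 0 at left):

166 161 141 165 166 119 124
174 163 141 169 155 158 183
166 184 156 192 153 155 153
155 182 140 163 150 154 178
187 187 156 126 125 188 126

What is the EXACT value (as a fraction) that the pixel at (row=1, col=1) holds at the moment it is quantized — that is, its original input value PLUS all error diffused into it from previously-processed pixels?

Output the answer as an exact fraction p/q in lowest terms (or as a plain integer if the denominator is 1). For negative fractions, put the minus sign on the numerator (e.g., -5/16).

Answer: 300293/2048

Derivation:
(0,0): OLD=166 → NEW=255, ERR=-89
(0,1): OLD=1953/16 → NEW=0, ERR=1953/16
(0,2): OLD=49767/256 → NEW=255, ERR=-15513/256
(0,3): OLD=567249/4096 → NEW=255, ERR=-477231/4096
(0,4): OLD=7538359/65536 → NEW=0, ERR=7538359/65536
(0,5): OLD=177549057/1048576 → NEW=255, ERR=-89837823/1048576
(0,6): OLD=1451510023/16777216 → NEW=0, ERR=1451510023/16777216
(1,0): OLD=43283/256 → NEW=255, ERR=-21997/256
(1,1): OLD=300293/2048 → NEW=255, ERR=-221947/2048
Target (1,1): original=163, with diffused error = 300293/2048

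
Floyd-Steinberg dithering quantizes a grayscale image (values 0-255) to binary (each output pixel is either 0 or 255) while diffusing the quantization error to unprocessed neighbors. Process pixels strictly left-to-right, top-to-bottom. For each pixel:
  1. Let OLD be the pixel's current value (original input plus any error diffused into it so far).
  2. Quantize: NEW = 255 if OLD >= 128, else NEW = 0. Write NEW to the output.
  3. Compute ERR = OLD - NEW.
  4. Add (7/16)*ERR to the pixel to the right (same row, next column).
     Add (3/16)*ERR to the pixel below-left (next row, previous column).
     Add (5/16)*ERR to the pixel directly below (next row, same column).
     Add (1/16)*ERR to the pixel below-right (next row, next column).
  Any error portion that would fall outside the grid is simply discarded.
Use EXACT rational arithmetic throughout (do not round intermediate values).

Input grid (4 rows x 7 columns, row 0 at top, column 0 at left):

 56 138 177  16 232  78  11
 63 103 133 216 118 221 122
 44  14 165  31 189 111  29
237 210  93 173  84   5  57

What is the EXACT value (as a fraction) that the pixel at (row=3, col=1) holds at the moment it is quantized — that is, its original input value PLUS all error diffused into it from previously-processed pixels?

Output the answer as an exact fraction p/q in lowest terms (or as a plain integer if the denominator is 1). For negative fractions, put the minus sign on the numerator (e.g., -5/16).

(0,0): OLD=56 → NEW=0, ERR=56
(0,1): OLD=325/2 → NEW=255, ERR=-185/2
(0,2): OLD=4369/32 → NEW=255, ERR=-3791/32
(0,3): OLD=-18345/512 → NEW=0, ERR=-18345/512
(0,4): OLD=1772129/8192 → NEW=255, ERR=-316831/8192
(0,5): OLD=8005799/131072 → NEW=0, ERR=8005799/131072
(0,6): OLD=79109265/2097152 → NEW=0, ERR=79109265/2097152
(1,0): OLD=2021/32 → NEW=0, ERR=2021/32
(1,1): OLD=21251/256 → NEW=0, ERR=21251/256
(1,2): OLD=981375/8192 → NEW=0, ERR=981375/8192
(1,3): OLD=7948147/32768 → NEW=255, ERR=-407693/32768
(1,4): OLD=230023129/2097152 → NEW=0, ERR=230023129/2097152
(1,5): OLD=4911187177/16777216 → NEW=255, ERR=632997097/16777216
(1,6): OLD=41369218183/268435456 → NEW=255, ERR=-27081823097/268435456
(2,0): OLD=324817/4096 → NEW=0, ERR=324817/4096
(2,1): OLD=13244107/131072 → NEW=0, ERR=13244107/131072
(2,2): OLD=523237025/2097152 → NEW=255, ERR=-11536735/2097152
(2,3): OLD=885134937/16777216 → NEW=0, ERR=885134937/16777216
(2,4): OLD=33910711689/134217728 → NEW=255, ERR=-314808951/134217728
(2,5): OLD=471171303523/4294967296 → NEW=0, ERR=471171303523/4294967296
(2,6): OLD=3286565359077/68719476736 → NEW=0, ERR=3286565359077/68719476736
(3,0): OLD=588728065/2097152 → NEW=255, ERR=53954305/2097152
(3,1): OLD=4307667757/16777216 → NEW=255, ERR=29477677/16777216
Target (3,1): original=210, with diffused error = 4307667757/16777216

Answer: 4307667757/16777216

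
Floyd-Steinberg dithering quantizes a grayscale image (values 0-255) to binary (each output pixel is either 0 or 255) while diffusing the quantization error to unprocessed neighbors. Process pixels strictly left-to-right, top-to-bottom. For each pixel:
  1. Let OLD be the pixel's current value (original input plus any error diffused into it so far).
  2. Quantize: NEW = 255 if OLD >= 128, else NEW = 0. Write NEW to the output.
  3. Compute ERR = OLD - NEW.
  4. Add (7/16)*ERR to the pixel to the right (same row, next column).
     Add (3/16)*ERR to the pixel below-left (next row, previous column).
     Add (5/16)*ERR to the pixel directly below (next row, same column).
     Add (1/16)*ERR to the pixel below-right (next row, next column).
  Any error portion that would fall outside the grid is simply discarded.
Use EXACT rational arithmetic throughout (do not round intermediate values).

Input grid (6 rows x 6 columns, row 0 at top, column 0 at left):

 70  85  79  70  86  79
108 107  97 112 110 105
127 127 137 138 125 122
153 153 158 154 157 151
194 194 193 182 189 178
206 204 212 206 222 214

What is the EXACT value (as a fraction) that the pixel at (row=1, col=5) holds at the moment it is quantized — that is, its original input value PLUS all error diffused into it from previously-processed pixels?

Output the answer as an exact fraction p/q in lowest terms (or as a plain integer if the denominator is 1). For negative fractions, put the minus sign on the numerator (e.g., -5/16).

(0,0): OLD=70 → NEW=0, ERR=70
(0,1): OLD=925/8 → NEW=0, ERR=925/8
(0,2): OLD=16587/128 → NEW=255, ERR=-16053/128
(0,3): OLD=30989/2048 → NEW=0, ERR=30989/2048
(0,4): OLD=3034971/32768 → NEW=0, ERR=3034971/32768
(0,5): OLD=62663549/524288 → NEW=0, ERR=62663549/524288
(1,0): OLD=19399/128 → NEW=255, ERR=-13241/128
(1,1): OLD=80625/1024 → NEW=0, ERR=80625/1024
(1,2): OLD=3352773/32768 → NEW=0, ERR=3352773/32768
(1,3): OLD=22416033/131072 → NEW=255, ERR=-11007327/131072
(1,4): OLD=1053263235/8388608 → NEW=0, ERR=1053263235/8388608
(1,5): OLD=27255740581/134217728 → NEW=255, ERR=-6969780059/134217728
Target (1,5): original=105, with diffused error = 27255740581/134217728

Answer: 27255740581/134217728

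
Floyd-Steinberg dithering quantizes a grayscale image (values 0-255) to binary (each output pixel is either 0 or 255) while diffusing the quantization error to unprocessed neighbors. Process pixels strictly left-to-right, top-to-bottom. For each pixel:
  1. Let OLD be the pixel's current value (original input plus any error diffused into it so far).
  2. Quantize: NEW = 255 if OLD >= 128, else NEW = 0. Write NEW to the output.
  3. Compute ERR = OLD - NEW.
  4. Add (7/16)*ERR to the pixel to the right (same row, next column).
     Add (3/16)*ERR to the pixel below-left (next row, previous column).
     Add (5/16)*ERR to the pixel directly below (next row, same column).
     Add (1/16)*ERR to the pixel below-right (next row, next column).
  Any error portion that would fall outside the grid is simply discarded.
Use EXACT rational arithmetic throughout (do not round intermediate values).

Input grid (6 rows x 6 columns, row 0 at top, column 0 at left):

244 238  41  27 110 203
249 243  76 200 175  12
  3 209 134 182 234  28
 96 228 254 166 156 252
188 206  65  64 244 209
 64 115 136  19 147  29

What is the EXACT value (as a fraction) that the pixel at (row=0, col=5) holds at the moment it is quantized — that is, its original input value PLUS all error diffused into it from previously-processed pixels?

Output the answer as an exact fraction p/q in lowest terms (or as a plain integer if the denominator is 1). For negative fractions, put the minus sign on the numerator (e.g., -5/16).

(0,0): OLD=244 → NEW=255, ERR=-11
(0,1): OLD=3731/16 → NEW=255, ERR=-349/16
(0,2): OLD=8053/256 → NEW=0, ERR=8053/256
(0,3): OLD=166963/4096 → NEW=0, ERR=166963/4096
(0,4): OLD=8377701/65536 → NEW=0, ERR=8377701/65536
(0,5): OLD=271504835/1048576 → NEW=255, ERR=4117955/1048576
Target (0,5): original=203, with diffused error = 271504835/1048576

Answer: 271504835/1048576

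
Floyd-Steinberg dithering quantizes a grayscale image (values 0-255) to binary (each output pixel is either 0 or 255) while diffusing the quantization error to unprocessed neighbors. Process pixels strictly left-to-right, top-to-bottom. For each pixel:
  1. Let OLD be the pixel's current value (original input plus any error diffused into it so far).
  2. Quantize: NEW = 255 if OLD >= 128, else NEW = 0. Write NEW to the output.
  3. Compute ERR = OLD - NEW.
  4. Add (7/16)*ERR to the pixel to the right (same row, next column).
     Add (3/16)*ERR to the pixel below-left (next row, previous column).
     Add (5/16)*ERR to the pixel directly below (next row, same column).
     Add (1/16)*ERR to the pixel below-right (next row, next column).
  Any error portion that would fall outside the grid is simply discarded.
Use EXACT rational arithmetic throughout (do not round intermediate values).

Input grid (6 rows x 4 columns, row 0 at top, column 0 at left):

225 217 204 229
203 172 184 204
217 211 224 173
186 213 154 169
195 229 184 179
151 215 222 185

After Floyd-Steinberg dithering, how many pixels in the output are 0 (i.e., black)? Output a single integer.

Answer: 5

Derivation:
(0,0): OLD=225 → NEW=255, ERR=-30
(0,1): OLD=1631/8 → NEW=255, ERR=-409/8
(0,2): OLD=23249/128 → NEW=255, ERR=-9391/128
(0,3): OLD=403255/2048 → NEW=255, ERR=-118985/2048
(1,0): OLD=23557/128 → NEW=255, ERR=-9083/128
(1,1): OLD=111971/1024 → NEW=0, ERR=111971/1024
(1,2): OLD=6383967/32768 → NEW=255, ERR=-1971873/32768
(1,3): OLD=81228745/524288 → NEW=255, ERR=-52464695/524288
(2,0): OLD=3527921/16384 → NEW=255, ERR=-649999/16384
(2,1): OLD=111199275/524288 → NEW=255, ERR=-22494165/524288
(2,2): OLD=182971783/1048576 → NEW=255, ERR=-84415097/1048576
(2,3): OLD=1723805803/16777216 → NEW=0, ERR=1723805803/16777216
(3,0): OLD=1388798753/8388608 → NEW=255, ERR=-750296287/8388608
(3,1): OLD=19178007039/134217728 → NEW=255, ERR=-15047513601/134217728
(3,2): OLD=206967057537/2147483648 → NEW=0, ERR=206967057537/2147483648
(3,3): OLD=8185918782215/34359738368 → NEW=255, ERR=-575814501625/34359738368
(4,0): OLD=313593067597/2147483648 → NEW=255, ERR=-234015262643/2147483648
(4,1): OLD=2727648741415/17179869184 → NEW=255, ERR=-1653217900505/17179869184
(4,2): OLD=88987776764551/549755813888 → NEW=255, ERR=-51199955776889/549755813888
(4,3): OLD=1223019367136481/8796093022208 → NEW=255, ERR=-1019984353526559/8796093022208
(5,0): OLD=27186299741309/274877906944 → NEW=0, ERR=27186299741309/274877906944
(5,1): OLD=1793745557504971/8796093022208 → NEW=255, ERR=-449258163158069/8796093022208
(5,2): OLD=628016193280843/4398046511104 → NEW=255, ERR=-493485667050677/4398046511104
(5,3): OLD=13208514946963183/140737488355328 → NEW=0, ERR=13208514946963183/140737488355328
Output grid:
  Row 0: ####  (0 black, running=0)
  Row 1: #.##  (1 black, running=1)
  Row 2: ###.  (1 black, running=2)
  Row 3: ##.#  (1 black, running=3)
  Row 4: ####  (0 black, running=3)
  Row 5: .##.  (2 black, running=5)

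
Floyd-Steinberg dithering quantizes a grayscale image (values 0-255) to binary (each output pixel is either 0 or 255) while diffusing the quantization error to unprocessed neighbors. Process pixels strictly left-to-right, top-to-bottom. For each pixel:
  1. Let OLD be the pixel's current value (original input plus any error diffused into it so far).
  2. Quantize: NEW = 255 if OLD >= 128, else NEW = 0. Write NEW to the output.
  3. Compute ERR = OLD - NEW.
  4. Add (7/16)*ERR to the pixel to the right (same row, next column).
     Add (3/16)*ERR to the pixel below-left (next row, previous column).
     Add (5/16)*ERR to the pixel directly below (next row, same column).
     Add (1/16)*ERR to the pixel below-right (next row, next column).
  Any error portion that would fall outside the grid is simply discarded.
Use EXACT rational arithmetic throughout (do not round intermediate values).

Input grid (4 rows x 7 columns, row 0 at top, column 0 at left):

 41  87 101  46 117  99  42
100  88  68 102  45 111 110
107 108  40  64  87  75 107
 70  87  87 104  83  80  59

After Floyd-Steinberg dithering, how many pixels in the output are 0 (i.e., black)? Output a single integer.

Answer: 19

Derivation:
(0,0): OLD=41 → NEW=0, ERR=41
(0,1): OLD=1679/16 → NEW=0, ERR=1679/16
(0,2): OLD=37609/256 → NEW=255, ERR=-27671/256
(0,3): OLD=-5281/4096 → NEW=0, ERR=-5281/4096
(0,4): OLD=7630745/65536 → NEW=0, ERR=7630745/65536
(0,5): OLD=157224239/1048576 → NEW=255, ERR=-110162641/1048576
(0,6): OLD=-66495415/16777216 → NEW=0, ERR=-66495415/16777216
(1,0): OLD=33917/256 → NEW=255, ERR=-31363/256
(1,1): OLD=101355/2048 → NEW=0, ERR=101355/2048
(1,2): OLD=4075719/65536 → NEW=0, ERR=4075719/65536
(1,3): OLD=37717691/262144 → NEW=255, ERR=-29129029/262144
(1,4): OLD=217981649/16777216 → NEW=0, ERR=217981649/16777216
(1,5): OLD=12131590177/134217728 → NEW=0, ERR=12131590177/134217728
(1,6): OLD=304383697871/2147483648 → NEW=255, ERR=-243224632369/2147483648
(2,0): OLD=2555721/32768 → NEW=0, ERR=2555721/32768
(2,1): OLD=169441331/1048576 → NEW=255, ERR=-97945549/1048576
(2,2): OLD=13872729/16777216 → NEW=0, ERR=13872729/16777216
(2,3): OLD=4826509009/134217728 → NEW=0, ERR=4826509009/134217728
(2,4): OLD=125408307041/1073741824 → NEW=0, ERR=125408307041/1073741824
(2,5): OLD=4601451644299/34359738368 → NEW=255, ERR=-4160281639541/34359738368
(2,6): OLD=13349617105021/549755813888 → NEW=0, ERR=13349617105021/549755813888
(3,0): OLD=1289483833/16777216 → NEW=0, ERR=1289483833/16777216
(3,1): OLD=12947387461/134217728 → NEW=0, ERR=12947387461/134217728
(3,2): OLD=139980097759/1073741824 → NEW=255, ERR=-133824067361/1073741824
(3,3): OLD=355027764937/4294967296 → NEW=0, ERR=355027764937/4294967296
(3,4): OLD=74331357903417/549755813888 → NEW=255, ERR=-65856374638023/549755813888
(3,5): OLD=7064096333627/4398046511104 → NEW=0, ERR=7064096333627/4398046511104
(3,6): OLD=4202673215157157/70368744177664 → NEW=0, ERR=4202673215157157/70368744177664
Output grid:
  Row 0: ..#..#.  (5 black, running=5)
  Row 1: #..#..#  (4 black, running=9)
  Row 2: .#...#.  (5 black, running=14)
  Row 3: ..#.#..  (5 black, running=19)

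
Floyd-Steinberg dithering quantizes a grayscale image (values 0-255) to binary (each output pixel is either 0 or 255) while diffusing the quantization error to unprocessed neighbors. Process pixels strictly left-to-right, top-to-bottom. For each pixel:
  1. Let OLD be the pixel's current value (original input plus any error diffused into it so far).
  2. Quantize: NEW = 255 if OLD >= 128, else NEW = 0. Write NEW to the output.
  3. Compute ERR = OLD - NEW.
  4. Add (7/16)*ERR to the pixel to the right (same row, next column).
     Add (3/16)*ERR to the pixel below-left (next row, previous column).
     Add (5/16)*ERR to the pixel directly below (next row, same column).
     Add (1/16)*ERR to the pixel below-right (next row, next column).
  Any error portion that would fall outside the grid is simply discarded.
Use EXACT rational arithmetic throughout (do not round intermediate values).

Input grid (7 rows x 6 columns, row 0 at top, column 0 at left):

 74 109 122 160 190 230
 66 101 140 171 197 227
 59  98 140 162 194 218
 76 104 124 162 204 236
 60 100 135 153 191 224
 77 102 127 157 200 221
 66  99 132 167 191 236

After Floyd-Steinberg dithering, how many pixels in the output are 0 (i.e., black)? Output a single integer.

Answer: 17

Derivation:
(0,0): OLD=74 → NEW=0, ERR=74
(0,1): OLD=1131/8 → NEW=255, ERR=-909/8
(0,2): OLD=9253/128 → NEW=0, ERR=9253/128
(0,3): OLD=392451/2048 → NEW=255, ERR=-129789/2048
(0,4): OLD=5317397/32768 → NEW=255, ERR=-3038443/32768
(0,5): OLD=99317139/524288 → NEW=255, ERR=-34376301/524288
(1,0): OLD=8681/128 → NEW=0, ERR=8681/128
(1,1): OLD=116063/1024 → NEW=0, ERR=116063/1024
(1,2): OLD=6330571/32768 → NEW=255, ERR=-2025269/32768
(1,3): OLD=14586671/131072 → NEW=0, ERR=14586671/131072
(1,4): OLD=1681552237/8388608 → NEW=255, ERR=-457542803/8388608
(1,5): OLD=23736679147/134217728 → NEW=255, ERR=-10488841493/134217728
(2,0): OLD=1662085/16384 → NEW=0, ERR=1662085/16384
(2,1): OLD=89366023/524288 → NEW=255, ERR=-44327417/524288
(2,2): OLD=936555989/8388608 → NEW=0, ERR=936555989/8388608
(2,3): OLD=15537900653/67108864 → NEW=255, ERR=-1574859667/67108864
(2,4): OLD=341430594759/2147483648 → NEW=255, ERR=-206177735481/2147483648
(2,5): OLD=5090940538849/34359738368 → NEW=255, ERR=-3670792744991/34359738368
(3,0): OLD=770485557/8388608 → NEW=0, ERR=770485557/8388608
(3,1): OLD=9733252369/67108864 → NEW=255, ERR=-7379507951/67108864
(3,2): OLD=54275590851/536870912 → NEW=0, ERR=54275590851/536870912
(3,3): OLD=6455241739465/34359738368 → NEW=255, ERR=-2306491544375/34359738368
(3,4): OLD=33845909999785/274877906944 → NEW=0, ERR=33845909999785/274877906944
(3,5): OLD=1101637886677831/4398046511104 → NEW=255, ERR=-19863973653689/4398046511104
(4,0): OLD=73105407867/1073741824 → NEW=0, ERR=73105407867/1073741824
(4,1): OLD=2063639833791/17179869184 → NEW=0, ERR=2063639833791/17179869184
(4,2): OLD=109778398916237/549755813888 → NEW=255, ERR=-30409333625203/549755813888
(4,3): OLD=1207071238501537/8796093022208 → NEW=255, ERR=-1035932482161503/8796093022208
(4,4): OLD=24335032823420593/140737488355328 → NEW=255, ERR=-11553026707188047/140737488355328
(4,5): OLD=437682841450478903/2251799813685248 → NEW=255, ERR=-136526111039259337/2251799813685248
(5,0): OLD=33204950965421/274877906944 → NEW=0, ERR=33204950965421/274877906944
(5,1): OLD=1638455143139965/8796093022208 → NEW=255, ERR=-604548577523075/8796093022208
(5,2): OLD=4578930218432687/70368744177664 → NEW=0, ERR=4578930218432687/70368744177664
(5,3): OLD=292319125704105205/2251799813685248 → NEW=255, ERR=-281889826785633035/2251799813685248
(5,4): OLD=454188928895899477/4503599627370496 → NEW=0, ERR=454188928895899477/4503599627370496
(5,5): OLD=17369092819630759321/72057594037927936 → NEW=255, ERR=-1005593660040864359/72057594037927936
(6,0): OLD=12787820653349783/140737488355328 → NEW=0, ERR=12787820653349783/140737488355328
(6,1): OLD=308553556131333707/2251799813685248 → NEW=255, ERR=-265655396358404533/2251799813685248
(6,2): OLD=657102087685208915/9007199254740992 → NEW=0, ERR=657102087685208915/9007199254740992
(6,3): OLD=26340391128086513127/144115188075855872 → NEW=255, ERR=-10408981831256734233/144115188075855872
(6,4): OLD=416148859689836621127/2305843009213693952 → NEW=255, ERR=-171841107659655336633/2305843009213693952
(6,5): OLD=7575625195161483241105/36893488147419103232 → NEW=255, ERR=-1832214282430388083055/36893488147419103232
Output grid:
  Row 0: .#.###  (2 black, running=2)
  Row 1: ..#.##  (3 black, running=5)
  Row 2: .#.###  (2 black, running=7)
  Row 3: .#.#.#  (3 black, running=10)
  Row 4: ..####  (2 black, running=12)
  Row 5: .#.#.#  (3 black, running=15)
  Row 6: .#.###  (2 black, running=17)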